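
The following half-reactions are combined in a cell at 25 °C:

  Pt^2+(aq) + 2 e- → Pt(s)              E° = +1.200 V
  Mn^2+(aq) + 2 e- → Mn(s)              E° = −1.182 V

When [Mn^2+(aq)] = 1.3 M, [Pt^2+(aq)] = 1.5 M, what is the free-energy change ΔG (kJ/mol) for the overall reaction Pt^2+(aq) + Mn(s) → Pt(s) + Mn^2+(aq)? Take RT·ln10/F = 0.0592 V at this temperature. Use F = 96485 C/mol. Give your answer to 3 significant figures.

−460 kJ/mol

With Pt²⁺/Pt reduced at the cathode, E°cell = +1.200 − (−1.182) = +2.382 V and n = 2.
Q = [Mn^2+(aq)] / [Pt^2+(aq)] = 0.867, so log Q = −0.062 and E = +2.382 − (0.0592/2)(−0.062) = +2.3838 V.
ΔG = −nFE = −(2)(96485)(+2.3838) J/mol = −460 kJ/mol.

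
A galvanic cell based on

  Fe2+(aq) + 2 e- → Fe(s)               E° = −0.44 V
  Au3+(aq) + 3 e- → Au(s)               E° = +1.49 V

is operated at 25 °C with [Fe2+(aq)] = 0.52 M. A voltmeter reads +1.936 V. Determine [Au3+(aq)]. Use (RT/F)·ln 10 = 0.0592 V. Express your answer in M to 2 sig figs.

With Au³⁺/Au at the cathode and Fe²⁺/Fe at the anode, E°cell = +1.49 − (−0.44) = +1.93 V (n = 6).
From the Nernst equation, log Q = n(E° − E)/0.0592 = 6·(+1.93 − (+1.936))/0.0592 = −0.608.
Balancing electrons gives 2 Au3+(aq) + 3 Fe(s) → 2 Au(s) + 3 Fe2+(aq); thus Q = [Fe2+(aq)]^3 / [Au3+(aq)]^2.
Isolating [Au3+(aq)] in Q = 10^{−0.608} yields log [Au3+(aq)] = −0.122, i.e. 0.76 M.

0.76 M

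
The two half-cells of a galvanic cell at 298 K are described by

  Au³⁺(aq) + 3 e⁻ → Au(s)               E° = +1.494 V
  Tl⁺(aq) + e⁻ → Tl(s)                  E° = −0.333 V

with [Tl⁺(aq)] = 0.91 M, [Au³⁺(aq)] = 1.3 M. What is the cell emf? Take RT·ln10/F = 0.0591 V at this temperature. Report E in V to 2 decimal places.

+1.83 V

Since E°(Au³⁺/Au) > E°(Tl⁺/Tl), Au³⁺/Au serves as the cathode.
The standard potential is +1.494 − (−0.333) = +1.827 V and the balanced reaction transfers n = 3 electrons.
The balanced reaction is Au³⁺(aq) + 3 Tl(s) → Au(s) + 3 Tl⁺(aq), so Q = [Tl⁺(aq)]^3 / [Au³⁺(aq)] = 0.58 and log Q = −0.237.
By the Nernst equation, E = +1.827 − (0.0591/3)·(−0.237) = +1.83 V.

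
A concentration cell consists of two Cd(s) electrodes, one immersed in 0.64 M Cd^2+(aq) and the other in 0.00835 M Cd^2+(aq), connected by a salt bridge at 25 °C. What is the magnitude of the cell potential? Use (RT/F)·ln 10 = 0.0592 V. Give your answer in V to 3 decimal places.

0.056 V

For a concentration cell E°cell = 0, since both electrodes use the same couple.
The compartment with the higher Cd^2+(aq) concentration (0.64 M) acts as the cathode; ions are reduced there and produced at the dilute (0.00835 M) anode.
With n = 2, Ecell = −(0.0592/2)·log([dilute]/[conc]) = −(0.0592/2)·log(0.00835/0.64) = +0.056 V.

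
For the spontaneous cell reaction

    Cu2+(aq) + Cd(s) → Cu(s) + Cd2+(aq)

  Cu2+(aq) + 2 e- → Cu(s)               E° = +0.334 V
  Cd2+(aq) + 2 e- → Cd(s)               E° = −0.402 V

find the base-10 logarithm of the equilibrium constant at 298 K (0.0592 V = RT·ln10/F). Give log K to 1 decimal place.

The Cu²⁺/Cu couple is reduced (cathode); E°cell = +0.334 − (−0.402) = +0.736 V with n = 2.
At equilibrium E = 0, so log K = nE°cell / 0.0592 = (2)(+0.736) / 0.0592 = 24.9.

log K = 24.9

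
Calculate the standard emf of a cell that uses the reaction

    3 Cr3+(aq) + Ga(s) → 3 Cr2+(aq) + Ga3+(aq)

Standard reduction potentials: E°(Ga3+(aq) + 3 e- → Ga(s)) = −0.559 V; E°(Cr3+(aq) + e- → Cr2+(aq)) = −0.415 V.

Cr3+(aq) gains electrons, so the Cr³⁺/Cr²⁺ couple is the cathode; the Ga³⁺/Ga couple is the anode.
E°cell = E°(cathode) − E°(anode) = −0.415 − (−0.559) = +0.144 V.
The positive value indicates the reaction is spontaneous as written.

+0.144 V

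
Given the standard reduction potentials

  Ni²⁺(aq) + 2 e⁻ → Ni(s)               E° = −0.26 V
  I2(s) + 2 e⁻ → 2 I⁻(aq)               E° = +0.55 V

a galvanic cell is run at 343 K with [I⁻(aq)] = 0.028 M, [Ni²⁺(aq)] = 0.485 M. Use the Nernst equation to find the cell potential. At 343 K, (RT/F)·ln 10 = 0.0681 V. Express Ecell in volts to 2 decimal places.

+0.93 V

I₂/I⁻ is reduced (cathode, E° = +0.55 V) and Ni²⁺/Ni is oxidized (anode).
E°cell = +0.55 − (−0.26) = +0.81 V, with n = 2 electrons transferred.
The balanced reaction is I2(s) + Ni(s) → 2 I⁻(aq) + Ni²⁺(aq), so Q = [I⁻(aq)]^2·[Ni²⁺(aq)] = 0.00038 and log Q = −3.420.
E = E° − (0.0681/n)·log Q = +0.81 − (0.0681/2)(−3.420) = +0.93 V.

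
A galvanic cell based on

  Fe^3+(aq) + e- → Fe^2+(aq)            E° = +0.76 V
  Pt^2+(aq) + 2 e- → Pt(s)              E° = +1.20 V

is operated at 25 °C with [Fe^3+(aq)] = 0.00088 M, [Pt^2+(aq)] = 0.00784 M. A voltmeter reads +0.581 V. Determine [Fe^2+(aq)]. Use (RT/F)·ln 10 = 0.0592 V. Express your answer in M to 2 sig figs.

2.4 M

The Pt²⁺/Pt couple has the larger reduction potential, so it is the cathode: E°cell = +1.20 − (+0.76) = +0.44 V and n = 2.
From the Nernst equation, log Q = n(E° − E)/0.0592 = 2·(+0.44 − (+0.581))/0.0592 = −4.764.
Balancing electrons gives Pt^2+(aq) + 2 Fe^2+(aq) → Pt(s) + 2 Fe^3+(aq); thus Q = [Fe^3+(aq)]^2 / ([Pt^2+(aq)]·[Fe^2+(aq)]^2).
Isolating [Fe^2+(aq)] in Q = 10^{−4.764} yields log [Fe^2+(aq)] = 0.379, i.e. 2.4 M.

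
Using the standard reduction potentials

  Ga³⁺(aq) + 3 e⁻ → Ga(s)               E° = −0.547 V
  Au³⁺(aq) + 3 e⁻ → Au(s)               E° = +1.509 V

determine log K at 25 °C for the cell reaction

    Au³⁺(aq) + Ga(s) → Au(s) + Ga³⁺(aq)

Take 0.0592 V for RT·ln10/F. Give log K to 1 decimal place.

The Au³⁺/Au couple is reduced (cathode); E°cell = +1.509 − (−0.547) = +2.056 V with n = 3.
At equilibrium E = 0, so log K = nE°cell / 0.0592 = (3)(+2.056) / 0.0592 = 104.2.

log K = 104.2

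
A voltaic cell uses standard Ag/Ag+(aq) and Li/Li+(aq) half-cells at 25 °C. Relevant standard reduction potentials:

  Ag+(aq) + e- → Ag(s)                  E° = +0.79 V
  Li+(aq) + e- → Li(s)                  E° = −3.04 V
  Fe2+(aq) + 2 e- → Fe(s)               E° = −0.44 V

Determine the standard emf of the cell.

+3.83 V

Of the two couples in this cell, the one with the more positive reduction potential is reduced at the cathode: here that is Ag⁺/Ag (+0.79 V); Li⁺/Li (−3.04 V) is the anode.
E°cell = E°(cathode) − E°(anode) = +0.79 − (−3.04) = +3.83 V.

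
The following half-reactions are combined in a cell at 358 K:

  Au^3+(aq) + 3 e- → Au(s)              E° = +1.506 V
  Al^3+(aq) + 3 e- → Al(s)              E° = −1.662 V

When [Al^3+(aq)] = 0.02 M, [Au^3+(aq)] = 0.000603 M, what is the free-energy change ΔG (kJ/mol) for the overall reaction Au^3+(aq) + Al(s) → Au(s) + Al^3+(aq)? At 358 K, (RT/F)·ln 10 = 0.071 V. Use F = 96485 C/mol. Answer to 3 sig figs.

E°cell = +1.506 − (−1.662) = +3.168 V; the balanced reaction transfers n = 3 electrons.
The reaction quotient is [Al^3+(aq)] / [Au^3+(aq)] = 33.2; by Nernst, E = +3.168 − (0.071/3)(1.521) = +3.1320 V.
ΔG = −nFE = −(3)(96485)(+3.1320) J/mol = −907 kJ/mol.

−907 kJ/mol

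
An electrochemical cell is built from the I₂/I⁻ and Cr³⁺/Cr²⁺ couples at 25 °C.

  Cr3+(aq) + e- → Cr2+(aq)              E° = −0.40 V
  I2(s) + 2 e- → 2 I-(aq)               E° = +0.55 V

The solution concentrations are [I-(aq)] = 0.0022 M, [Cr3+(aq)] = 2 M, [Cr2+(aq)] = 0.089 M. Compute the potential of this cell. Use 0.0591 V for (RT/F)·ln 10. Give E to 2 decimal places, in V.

+1.03 V

The I₂/I⁻ couple has the more positive E°, so it is the cathode; Cr³⁺/Cr²⁺ is the anode.
The standard potential is +0.55 − (−0.40) = +0.95 V and the balanced reaction transfers n = 2 electrons.
The balanced reaction is I2(s) + 2 Cr2+(aq) → 2 I-(aq) + 2 Cr3+(aq), so Q = ([I-(aq)]^2·[Cr3+(aq)]^2) / [Cr2+(aq)]^2 = 0.00244 and log Q = −2.612.
Applying E = E° − (RT ln10/nF)·log Q gives +0.95 − (0.0591/2)(−2.612) = +1.03 V.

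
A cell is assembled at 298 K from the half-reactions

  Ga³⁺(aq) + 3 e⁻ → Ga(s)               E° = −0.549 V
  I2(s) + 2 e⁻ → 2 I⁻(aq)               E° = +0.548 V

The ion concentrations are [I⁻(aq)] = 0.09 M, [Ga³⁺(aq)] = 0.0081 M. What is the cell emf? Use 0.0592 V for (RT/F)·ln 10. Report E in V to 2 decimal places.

The I₂/I⁻ couple has the more positive E°, so it is the cathode; Ga³⁺/Ga is the anode.
The standard potential is +0.548 − (−0.549) = +1.097 V and the balanced reaction transfers n = 6 electrons.
Balancing gives 3 I2(s) + 2 Ga(s) → 6 I⁻(aq) + 2 Ga³⁺(aq); hence Q = [I⁻(aq)]^6·[Ga³⁺(aq)]^2 = 3.49×10^−11 (log Q = −10.458).
By the Nernst equation, E = +1.097 − (0.0592/6)·(−10.458) = +1.20 V.

+1.20 V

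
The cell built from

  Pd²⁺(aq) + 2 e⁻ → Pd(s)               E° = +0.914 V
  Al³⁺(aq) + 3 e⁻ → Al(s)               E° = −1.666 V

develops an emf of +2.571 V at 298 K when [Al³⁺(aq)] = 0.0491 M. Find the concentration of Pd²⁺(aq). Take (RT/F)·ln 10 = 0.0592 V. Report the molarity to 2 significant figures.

Pd²⁺/Pd is the cathode (higher E°); E°cell = +0.914 − (−1.666) = +2.580 V with n = 6.
Since E = E° − (0.0592/n)·log Q, log Q = n(E° − E)/0.0592 = 0.912.
Balancing electrons gives 3 Pd²⁺(aq) + 2 Al(s) → 3 Pd(s) + 2 Al³⁺(aq); thus Q = [Al³⁺(aq)]^2 / [Pd²⁺(aq)]^3.
Solving for the unknown gives log [Pd²⁺(aq)] = −1.177, so [Pd²⁺(aq)] ≈ 0.067 M.

0.067 M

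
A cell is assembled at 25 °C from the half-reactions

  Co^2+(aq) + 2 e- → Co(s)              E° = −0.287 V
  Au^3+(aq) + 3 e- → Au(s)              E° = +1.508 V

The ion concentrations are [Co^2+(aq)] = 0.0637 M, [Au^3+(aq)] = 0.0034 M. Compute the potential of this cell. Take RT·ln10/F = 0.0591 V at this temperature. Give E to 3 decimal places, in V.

The Au³⁺/Au couple has the more positive E°, so it is the cathode; Co²⁺/Co is the anode.
E°cell = E°cat − E°an = +1.508 − (−0.287) = +1.795 V; n = 6.
Balancing gives 2 Au^3+(aq) + 3 Co(s) → 2 Au(s) + 3 Co^2+(aq); hence Q = [Co^2+(aq)]^3 / [Au^3+(aq)]^2 = 22.4 (log Q = 1.349).
E = E° − (0.0591/n)·log Q = +1.795 − (0.0591/6)(1.349) = +1.782 V.

+1.782 V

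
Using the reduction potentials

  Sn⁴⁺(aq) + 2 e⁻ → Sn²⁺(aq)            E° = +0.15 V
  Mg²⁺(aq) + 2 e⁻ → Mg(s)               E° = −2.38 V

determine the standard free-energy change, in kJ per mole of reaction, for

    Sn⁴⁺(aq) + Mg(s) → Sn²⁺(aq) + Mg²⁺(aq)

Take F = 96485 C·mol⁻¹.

In the reaction as written Sn⁴⁺(aq) is reduced, so the Sn⁴⁺/Sn²⁺ couple is the cathode and Mg²⁺/Mg is the anode.
E°cell = +0.15 − (−2.38) = +2.53 V; balancing electrons gives n = 2.
ΔG° = −nFE°cell = −(2)(96485)(+2.53) J/mol = −488 kJ/mol.

−488 kJ/mol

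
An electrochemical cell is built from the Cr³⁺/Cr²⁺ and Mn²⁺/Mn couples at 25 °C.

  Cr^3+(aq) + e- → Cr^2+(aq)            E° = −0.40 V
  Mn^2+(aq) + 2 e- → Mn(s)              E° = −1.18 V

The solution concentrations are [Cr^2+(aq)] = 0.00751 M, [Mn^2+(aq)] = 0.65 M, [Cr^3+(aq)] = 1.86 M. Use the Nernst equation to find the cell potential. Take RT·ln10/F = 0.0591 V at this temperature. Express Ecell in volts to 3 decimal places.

The Cr³⁺/Cr²⁺ couple has the more positive E°, so it is the cathode; Mn²⁺/Mn is the anode.
The standard potential is −0.40 − (−1.18) = +0.78 V and the balanced reaction transfers n = 2 electrons.
For the overall reaction 2 Cr^3+(aq) + Mn(s) → 2 Cr^2+(aq) + Mn^2+(aq), Q = ([Cr^2+(aq)]^2·[Mn^2+(aq)]) / [Cr^3+(aq)]^2 = 1.06×10^−5, giving log Q = −4.975.
E = E° − (0.0591/n)·log Q = +0.78 − (0.0591/2)(−4.975) = +0.927 V.

+0.927 V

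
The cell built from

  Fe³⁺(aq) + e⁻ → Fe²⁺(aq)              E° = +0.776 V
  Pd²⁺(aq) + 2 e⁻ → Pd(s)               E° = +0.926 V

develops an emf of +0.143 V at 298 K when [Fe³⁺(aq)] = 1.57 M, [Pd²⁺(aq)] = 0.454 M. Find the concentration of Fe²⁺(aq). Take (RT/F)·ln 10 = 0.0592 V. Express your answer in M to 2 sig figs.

The Pd²⁺/Pd couple has the larger reduction potential, so it is the cathode: E°cell = +0.926 − (+0.776) = +0.150 V and n = 2.
Since E = E° − (0.0592/n)·log Q, log Q = n(E° − E)/0.0592 = 0.236.
Balancing electrons gives Pd²⁺(aq) + 2 Fe²⁺(aq) → Pd(s) + 2 Fe³⁺(aq); thus Q = [Fe³⁺(aq)]^2 / ([Pd²⁺(aq)]·[Fe²⁺(aq)]^2).
Isolating [Fe²⁺(aq)] in Q = 10^{0.236} yields log [Fe²⁺(aq)] = 0.249, i.e. 1.8 M.

1.8 M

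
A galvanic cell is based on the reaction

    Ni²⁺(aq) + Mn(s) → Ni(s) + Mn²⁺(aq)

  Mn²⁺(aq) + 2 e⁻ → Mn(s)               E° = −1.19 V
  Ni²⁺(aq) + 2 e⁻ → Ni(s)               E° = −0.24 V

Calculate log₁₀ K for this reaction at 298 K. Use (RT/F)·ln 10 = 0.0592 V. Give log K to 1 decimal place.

log K = 32.1

The Ni²⁺/Ni couple is reduced (cathode); E°cell = −0.24 − (−1.19) = +0.95 V with n = 2.
At equilibrium E = 0, so log K = nE°cell / 0.0592 = (2)(+0.95) / 0.0592 = 32.1.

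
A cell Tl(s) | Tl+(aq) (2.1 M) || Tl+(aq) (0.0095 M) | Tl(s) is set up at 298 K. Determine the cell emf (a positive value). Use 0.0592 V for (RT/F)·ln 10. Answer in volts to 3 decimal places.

0.139 V

For a concentration cell E°cell = 0, since both electrodes use the same couple.
The compartment with the higher Tl+(aq) concentration (2.1 M) acts as the cathode; ions are reduced there and produced at the dilute (0.0095 M) anode.
With n = 1, Ecell = −(0.0592/1)·log([dilute]/[conc]) = −(0.0592/1)·log(0.0095/2.1) = +0.139 V.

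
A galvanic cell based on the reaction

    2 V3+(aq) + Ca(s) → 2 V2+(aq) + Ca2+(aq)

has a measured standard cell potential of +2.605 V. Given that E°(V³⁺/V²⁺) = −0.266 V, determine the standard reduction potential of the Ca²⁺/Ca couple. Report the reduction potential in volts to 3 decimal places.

In the reaction as written the V³⁺/V²⁺ couple is reduced (cathode) and Ca²⁺/Ca is oxidized (anode), so E°cell = E°(V³⁺/V²⁺) − E°(Ca²⁺/Ca).
E°(Ca²⁺/Ca) = E°(cathode) − E°cell = −0.266 − (+2.605) = −2.871 V.

−2.871 V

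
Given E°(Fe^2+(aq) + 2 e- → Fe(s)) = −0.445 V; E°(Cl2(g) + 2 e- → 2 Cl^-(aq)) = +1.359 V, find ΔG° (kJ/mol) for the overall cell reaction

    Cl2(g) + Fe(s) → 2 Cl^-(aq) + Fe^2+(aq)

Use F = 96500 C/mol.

−348 kJ/mol

In the reaction as written Cl2(g) is reduced, so the Cl₂/Cl⁻ couple is the cathode and Fe²⁺/Fe is the anode.
E°cell = +1.359 − (−0.445) = +1.804 V; balancing electrons gives n = 2.
ΔG° = −nFE°cell = −(2)(96500)(+1.804) J/mol = −348 kJ/mol.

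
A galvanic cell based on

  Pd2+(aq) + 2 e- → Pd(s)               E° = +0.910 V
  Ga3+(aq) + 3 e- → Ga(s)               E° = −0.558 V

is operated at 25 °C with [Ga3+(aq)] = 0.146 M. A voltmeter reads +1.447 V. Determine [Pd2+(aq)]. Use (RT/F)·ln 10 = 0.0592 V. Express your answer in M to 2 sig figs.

0.054 M

Pd²⁺/Pd is the cathode (higher E°); E°cell = +0.910 − (−0.558) = +1.468 V with n = 6.
Rearranging E = E° − (0.0592/n)·log Q gives log Q = 6(+1.468 − (+1.447))/0.0592 = 2.128.
The balanced reaction is 3 Pd2+(aq) + 2 Ga(s) → 3 Pd(s) + 2 Ga3+(aq), so Q = [Ga3+(aq)]^2 / [Pd2+(aq)]^3.
Isolating [Pd2+(aq)] in Q = 10^{2.128} yields log [Pd2+(aq)] = −1.266, i.e. 0.054 M.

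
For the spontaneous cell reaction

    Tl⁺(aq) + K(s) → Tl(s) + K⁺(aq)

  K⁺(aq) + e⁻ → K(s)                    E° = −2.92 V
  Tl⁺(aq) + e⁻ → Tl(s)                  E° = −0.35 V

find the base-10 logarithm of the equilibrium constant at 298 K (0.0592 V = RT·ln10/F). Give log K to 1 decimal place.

log K = 43.4

The Tl⁺/Tl couple is reduced (cathode); E°cell = −0.35 − (−2.92) = +2.57 V with n = 1.
At equilibrium E = 0, so log K = nE°cell / 0.0592 = (1)(+2.57) / 0.0592 = 43.4.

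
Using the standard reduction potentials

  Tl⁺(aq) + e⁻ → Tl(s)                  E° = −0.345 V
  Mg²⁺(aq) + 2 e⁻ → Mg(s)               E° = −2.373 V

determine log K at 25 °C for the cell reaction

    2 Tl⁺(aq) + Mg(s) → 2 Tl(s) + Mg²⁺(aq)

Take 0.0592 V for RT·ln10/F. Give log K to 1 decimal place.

The Tl⁺/Tl couple is reduced (cathode); E°cell = −0.345 − (−2.373) = +2.028 V with n = 2.
At equilibrium E = 0, so log K = nE°cell / 0.0592 = (2)(+2.028) / 0.0592 = 68.5.

log K = 68.5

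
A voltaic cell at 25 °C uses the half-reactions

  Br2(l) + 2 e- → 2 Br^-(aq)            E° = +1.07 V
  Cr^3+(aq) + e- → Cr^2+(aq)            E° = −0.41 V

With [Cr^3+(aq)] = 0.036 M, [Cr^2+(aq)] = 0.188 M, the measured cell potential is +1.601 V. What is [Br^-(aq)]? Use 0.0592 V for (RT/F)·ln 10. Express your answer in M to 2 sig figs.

0.047 M

The Br₂/Br⁻ couple has the larger reduction potential, so it is the cathode: E°cell = +1.07 − (−0.41) = +1.48 V and n = 2.
Since E = E° − (0.0592/n)·log Q, log Q = n(E° − E)/0.0592 = −4.088.
The balanced reaction is Br2(l) + 2 Cr^2+(aq) → 2 Br^-(aq) + 2 Cr^3+(aq), so Q = ([Br^-(aq)]^2·[Cr^3+(aq)]^2) / [Cr^2+(aq)]^2.
Solving for the unknown gives log [Br^-(aq)] = −1.326, so [Br^-(aq)] ≈ 0.047 M.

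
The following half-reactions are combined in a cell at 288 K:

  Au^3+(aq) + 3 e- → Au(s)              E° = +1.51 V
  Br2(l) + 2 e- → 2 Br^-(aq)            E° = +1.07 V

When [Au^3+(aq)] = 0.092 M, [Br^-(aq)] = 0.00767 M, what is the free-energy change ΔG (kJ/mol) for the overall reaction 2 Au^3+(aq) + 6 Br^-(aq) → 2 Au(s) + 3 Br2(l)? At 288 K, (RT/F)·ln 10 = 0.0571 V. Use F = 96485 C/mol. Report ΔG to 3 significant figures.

The standard cell potential is +1.51 − (+1.07) = +0.44 V, with n = 6 electrons in the balanced equation.
Here Q = 1 / ([Au^3+(aq)]^2·[Br^-(aq)]^6) = 5.8×10^14 (log Q = 14.764), giving E = +0.44 − (0.0571/6)·(14.764) = +0.2995 V.
Then ΔG = −nFE = −6 × 96485 × +0.2995 J/mol = −173 kJ/mol.

−173 kJ/mol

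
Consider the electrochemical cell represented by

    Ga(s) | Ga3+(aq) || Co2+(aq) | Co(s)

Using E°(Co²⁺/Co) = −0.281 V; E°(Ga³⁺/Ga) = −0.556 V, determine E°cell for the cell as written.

+0.275 V

By convention the left-hand electrode in cell notation is the anode (oxidation) and the right-hand electrode is the cathode (reduction).
E°cell = E°(right) − E°(left) = −0.281 − (−0.556) = +0.275 V.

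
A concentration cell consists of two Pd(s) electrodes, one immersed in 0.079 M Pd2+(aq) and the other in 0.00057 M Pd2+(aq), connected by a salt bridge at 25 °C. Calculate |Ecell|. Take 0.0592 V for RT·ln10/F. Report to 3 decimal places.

0.063 V

For a concentration cell E°cell = 0, since both electrodes use the same couple.
The compartment with the higher Pd2+(aq) concentration (0.079 M) acts as the cathode; ions are reduced there and produced at the dilute (0.00057 M) anode.
With n = 2, Ecell = −(0.0592/2)·log([dilute]/[conc]) = −(0.0592/2)·log(0.00057/0.079) = +0.063 V.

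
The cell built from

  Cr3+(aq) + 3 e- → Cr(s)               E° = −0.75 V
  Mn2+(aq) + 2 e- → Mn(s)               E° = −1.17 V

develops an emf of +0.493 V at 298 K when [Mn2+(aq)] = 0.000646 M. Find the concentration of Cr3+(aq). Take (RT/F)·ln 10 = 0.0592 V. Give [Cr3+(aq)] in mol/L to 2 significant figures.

Cr³⁺/Cr is the cathode (higher E°); E°cell = −0.75 − (−1.17) = +0.42 V with n = 6.
Since E = E° − (0.0592/n)·log Q, log Q = n(E° − E)/0.0592 = −7.399.
The balanced reaction is 2 Cr3+(aq) + 3 Mn(s) → 2 Cr(s) + 3 Mn2+(aq), so Q = [Mn2+(aq)]^3 / [Cr3+(aq)]^2.
Isolating [Cr3+(aq)] in Q = 10^{−7.399} yields log [Cr3+(aq)] = −1.085, i.e. 0.082 M.

0.082 M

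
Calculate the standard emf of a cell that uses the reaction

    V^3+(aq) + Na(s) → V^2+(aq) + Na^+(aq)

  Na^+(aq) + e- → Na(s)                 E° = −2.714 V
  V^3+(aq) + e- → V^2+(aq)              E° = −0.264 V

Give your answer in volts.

+2.450 V

In the reaction as written, V^3+(aq) is reduced (cathode) and Na^+(aq) is produced by oxidation at the anode.
E°cell = E°(cathode) − E°(anode) = −0.264 − (−2.714) = +2.450 V.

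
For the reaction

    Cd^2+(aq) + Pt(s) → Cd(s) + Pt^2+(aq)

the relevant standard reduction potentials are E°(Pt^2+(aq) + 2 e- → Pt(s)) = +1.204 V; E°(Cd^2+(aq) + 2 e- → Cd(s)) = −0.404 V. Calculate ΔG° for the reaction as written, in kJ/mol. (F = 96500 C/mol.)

In the reaction as written Cd^2+(aq) is reduced, so the Cd²⁺/Cd couple is the cathode and Pt²⁺/Pt is the anode.
E°cell = −0.404 − (+1.204) = −1.608 V; balancing electrons gives n = 2.
ΔG° = −nFE°cell = −(2)(96500)(−1.608) J/mol = +310 kJ/mol.

+310 kJ/mol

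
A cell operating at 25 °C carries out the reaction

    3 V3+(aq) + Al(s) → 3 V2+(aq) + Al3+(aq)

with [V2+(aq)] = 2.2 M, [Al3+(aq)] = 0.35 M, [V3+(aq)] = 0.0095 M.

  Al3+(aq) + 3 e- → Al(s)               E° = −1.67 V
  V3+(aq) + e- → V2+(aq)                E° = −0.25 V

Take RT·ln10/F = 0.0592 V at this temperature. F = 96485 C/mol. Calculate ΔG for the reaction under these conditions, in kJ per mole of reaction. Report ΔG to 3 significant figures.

E°cell = −0.25 − (−1.67) = +1.42 V; the balanced reaction transfers n = 3 electrons.
The reaction quotient is ([V2+(aq)]^3·[Al3+(aq)]) / [V3+(aq)]^3 = 4.35×10^6; by Nernst, E = +1.42 − (0.0592/3)(6.638) = +1.2890 V.
ΔG = −nFE = −(3)(96485)(+1.2890) J/mol = −373 kJ/mol.

−373 kJ/mol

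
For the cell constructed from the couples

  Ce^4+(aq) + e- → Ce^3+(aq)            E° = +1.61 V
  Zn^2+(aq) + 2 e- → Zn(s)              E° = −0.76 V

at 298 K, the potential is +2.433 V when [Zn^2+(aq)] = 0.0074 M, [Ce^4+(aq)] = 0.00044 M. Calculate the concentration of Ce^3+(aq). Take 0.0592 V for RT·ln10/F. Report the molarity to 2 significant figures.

The Ce⁴⁺/Ce³⁺ couple has the larger reduction potential, so it is the cathode: E°cell = +1.61 − (−0.76) = +2.37 V and n = 2.
Rearranging E = E° − (0.0592/n)·log Q gives log Q = 2(+2.37 − (+2.433))/0.0592 = −2.128.
Balancing electrons gives 2 Ce^4+(aq) + Zn(s) → 2 Ce^3+(aq) + Zn^2+(aq); thus Q = ([Ce^3+(aq)]^2·[Zn^2+(aq)]) / [Ce^4+(aq)]^2.
Substituting the known concentrations and solving, log [Ce^3+(aq)] = −3.355 and [Ce^3+(aq)] = 0.00044 M.

0.00044 M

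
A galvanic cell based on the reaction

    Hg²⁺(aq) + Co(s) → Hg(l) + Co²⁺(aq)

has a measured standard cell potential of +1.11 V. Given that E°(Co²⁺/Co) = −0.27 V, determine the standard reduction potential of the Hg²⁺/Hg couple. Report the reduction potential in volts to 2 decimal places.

In the reaction as written the Hg²⁺/Hg couple is reduced (cathode) and Co²⁺/Co is oxidized (anode), so E°cell = E°(Hg²⁺/Hg) − E°(Co²⁺/Co).
E°(Hg²⁺/Hg) = E°cell + E°(anode) = +1.11 + (−0.27) = +0.84 V.

+0.84 V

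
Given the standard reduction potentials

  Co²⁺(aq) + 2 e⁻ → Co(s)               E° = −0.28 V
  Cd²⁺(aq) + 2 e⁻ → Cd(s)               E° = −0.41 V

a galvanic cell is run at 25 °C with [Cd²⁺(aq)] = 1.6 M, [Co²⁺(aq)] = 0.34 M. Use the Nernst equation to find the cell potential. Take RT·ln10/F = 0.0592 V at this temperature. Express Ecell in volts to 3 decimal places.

+0.110 V

Co²⁺/Co is reduced (cathode, E° = −0.28 V) and Cd²⁺/Cd is oxidized (anode).
E°cell = −0.28 − (−0.41) = +0.13 V, with n = 2 electrons transferred.
The balanced reaction is Co²⁺(aq) + Cd(s) → Co(s) + Cd²⁺(aq), so Q = [Cd²⁺(aq)] / [Co²⁺(aq)] = 4.71 and log Q = 0.673.
Applying E = E° − (RT ln10/nF)·log Q gives +0.13 − (0.0592/2)(0.673) = +0.110 V.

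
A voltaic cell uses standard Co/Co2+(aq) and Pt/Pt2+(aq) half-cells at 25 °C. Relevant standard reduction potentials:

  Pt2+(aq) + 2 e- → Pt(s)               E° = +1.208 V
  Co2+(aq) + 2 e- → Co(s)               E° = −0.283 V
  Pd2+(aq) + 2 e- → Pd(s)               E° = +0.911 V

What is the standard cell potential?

+1.491 V

The Pt²⁺/Pt couple has the higher E°, so Pt ion is reduced (cathode) and Co is oxidized (anode).
E°cell = E°(cathode) − E°(anode) = +1.208 − (−0.283) = +1.491 V.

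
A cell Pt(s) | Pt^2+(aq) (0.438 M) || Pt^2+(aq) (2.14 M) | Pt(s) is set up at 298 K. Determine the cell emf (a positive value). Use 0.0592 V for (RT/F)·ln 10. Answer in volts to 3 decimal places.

0.020 V

For a concentration cell E°cell = 0, since both electrodes use the same couple.
The compartment with the higher Pt^2+(aq) concentration (2.14 M) acts as the cathode; ions are reduced there and produced at the dilute (0.438 M) anode.
With n = 2, Ecell = −(0.0592/2)·log([dilute]/[conc]) = −(0.0592/2)·log(0.438/2.14) = +0.020 V.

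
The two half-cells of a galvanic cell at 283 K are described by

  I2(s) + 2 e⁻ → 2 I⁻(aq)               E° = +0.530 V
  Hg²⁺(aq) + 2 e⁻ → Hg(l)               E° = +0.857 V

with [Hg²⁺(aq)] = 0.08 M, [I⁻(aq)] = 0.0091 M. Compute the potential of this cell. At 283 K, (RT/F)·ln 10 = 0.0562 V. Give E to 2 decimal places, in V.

The Hg²⁺/Hg couple has the more positive E°, so it is the cathode; I₂/I⁻ is the anode.
E°cell = +0.857 − (+0.530) = +0.327 V, with n = 2 electrons transferred.
For the overall reaction Hg²⁺(aq) + 2 I⁻(aq) → Hg(l) + I2(s), Q = 1 / ([Hg²⁺(aq)]·[I⁻(aq)]^2) = 1.51×10^5, giving log Q = 5.179.
E = E° − (0.0562/n)·log Q = +0.327 − (0.0562/2)(5.179) = +0.18 V.

+0.18 V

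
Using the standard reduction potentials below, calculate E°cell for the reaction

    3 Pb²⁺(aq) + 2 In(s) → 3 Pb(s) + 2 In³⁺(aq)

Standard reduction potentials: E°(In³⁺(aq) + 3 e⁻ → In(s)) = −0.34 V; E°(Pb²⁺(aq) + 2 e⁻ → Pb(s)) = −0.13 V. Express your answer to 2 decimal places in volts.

+0.21 V

Pb²⁺(aq) gains electrons, so the Pb²⁺/Pb couple is the cathode; the In³⁺/In couple is the anode.
E°cell = E°(cathode) − E°(anode) = −0.13 − (−0.34) = +0.21 V.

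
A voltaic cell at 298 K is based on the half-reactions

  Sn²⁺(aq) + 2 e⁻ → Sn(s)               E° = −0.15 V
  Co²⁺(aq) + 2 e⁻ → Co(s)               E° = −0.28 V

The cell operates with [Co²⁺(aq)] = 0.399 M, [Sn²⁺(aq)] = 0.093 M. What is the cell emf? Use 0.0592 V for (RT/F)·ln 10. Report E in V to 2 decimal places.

Sn²⁺/Sn is reduced (cathode, E° = −0.15 V) and Co²⁺/Co is oxidized (anode).
The standard potential is −0.15 − (−0.28) = +0.13 V and the balanced reaction transfers n = 2 electrons.
Balancing gives Sn²⁺(aq) + Co(s) → Sn(s) + Co²⁺(aq); hence Q = [Co²⁺(aq)] / [Sn²⁺(aq)] = 4.29 (log Q = 0.632).
By the Nernst equation, E = +0.13 − (0.0592/2)·(0.632) = +0.11 V.

+0.11 V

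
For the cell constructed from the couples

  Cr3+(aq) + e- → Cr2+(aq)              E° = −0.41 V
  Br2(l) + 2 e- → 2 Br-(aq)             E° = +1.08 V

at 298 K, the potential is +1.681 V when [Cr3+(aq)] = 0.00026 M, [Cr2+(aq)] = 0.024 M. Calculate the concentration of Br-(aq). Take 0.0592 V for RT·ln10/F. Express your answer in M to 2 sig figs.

0.055 M

Br₂/Br⁻ is the cathode (higher E°); E°cell = +1.08 − (−0.41) = +1.49 V with n = 2.
From the Nernst equation, log Q = n(E° − E)/0.0592 = 2·(+1.49 − (+1.681))/0.0592 = −6.453.
The balanced reaction is Br2(l) + 2 Cr2+(aq) → 2 Br-(aq) + 2 Cr3+(aq), so Q = ([Br-(aq)]^2·[Cr3+(aq)]^2) / [Cr2+(aq)]^2.
Solving for the unknown gives log [Br-(aq)] = −1.261, so [Br-(aq)] ≈ 0.055 M.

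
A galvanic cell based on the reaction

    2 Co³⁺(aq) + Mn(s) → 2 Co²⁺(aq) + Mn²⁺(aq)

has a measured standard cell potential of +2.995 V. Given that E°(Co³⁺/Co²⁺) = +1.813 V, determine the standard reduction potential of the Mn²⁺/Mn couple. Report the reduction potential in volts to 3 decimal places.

−1.182 V

In the reaction as written the Co³⁺/Co²⁺ couple is reduced (cathode) and Mn²⁺/Mn is oxidized (anode), so E°cell = E°(Co³⁺/Co²⁺) − E°(Mn²⁺/Mn).
E°(Mn²⁺/Mn) = E°(cathode) − E°cell = +1.813 − (+2.995) = −1.182 V.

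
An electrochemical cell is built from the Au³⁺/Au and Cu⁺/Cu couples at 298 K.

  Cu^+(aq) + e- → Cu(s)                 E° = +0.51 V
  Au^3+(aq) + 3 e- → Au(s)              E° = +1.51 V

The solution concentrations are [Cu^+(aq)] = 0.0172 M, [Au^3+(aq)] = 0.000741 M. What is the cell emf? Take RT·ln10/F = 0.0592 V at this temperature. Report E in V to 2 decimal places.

Since E°(Au³⁺/Au) > E°(Cu⁺/Cu), Au³⁺/Au serves as the cathode.
E°cell = +1.51 − (+0.51) = +1.00 V, with n = 3 electrons transferred.
For the overall reaction Au^3+(aq) + 3 Cu(s) → Au(s) + 3 Cu^+(aq), Q = [Cu^+(aq)]^3 / [Au^3+(aq)] = 0.00687, giving log Q = −2.163.
Applying E = E° − (RT ln10/nF)·log Q gives +1.00 − (0.0592/3)(−2.163) = +1.04 V.

+1.04 V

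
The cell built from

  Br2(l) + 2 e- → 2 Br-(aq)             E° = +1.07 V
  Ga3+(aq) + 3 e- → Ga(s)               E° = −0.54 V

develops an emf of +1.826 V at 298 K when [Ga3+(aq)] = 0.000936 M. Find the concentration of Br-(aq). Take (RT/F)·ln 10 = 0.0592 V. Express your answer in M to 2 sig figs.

With Br₂/Br⁻ at the cathode and Ga³⁺/Ga at the anode, E°cell = +1.07 − (−0.54) = +1.61 V (n = 6).
Rearranging E = E° − (0.0592/n)·log Q gives log Q = 6(+1.61 − (+1.826))/0.0592 = −21.892.
For 3 Br2(l) + 2 Ga(s) → 6 Br-(aq) + 2 Ga3+(aq), the reaction quotient is Q = [Br-(aq)]^6·[Ga3+(aq)]^2.
Solving for the unknown gives log [Br-(aq)] = −2.639, so [Br-(aq)] ≈ 0.0023 M.

0.0023 M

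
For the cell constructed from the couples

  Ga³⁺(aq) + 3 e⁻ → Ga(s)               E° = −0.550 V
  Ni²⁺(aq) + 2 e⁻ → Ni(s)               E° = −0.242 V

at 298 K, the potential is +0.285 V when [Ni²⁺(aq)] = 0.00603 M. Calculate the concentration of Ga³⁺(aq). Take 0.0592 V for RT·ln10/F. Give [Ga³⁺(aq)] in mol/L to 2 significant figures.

0.0069 M

With Ni²⁺/Ni at the cathode and Ga³⁺/Ga at the anode, E°cell = −0.242 − (−0.550) = +0.308 V (n = 6).
Rearranging E = E° − (0.0592/n)·log Q gives log Q = 6(+0.308 − (+0.285))/0.0592 = 2.331.
The balanced reaction is 3 Ni²⁺(aq) + 2 Ga(s) → 3 Ni(s) + 2 Ga³⁺(aq), so Q = [Ga³⁺(aq)]^2 / [Ni²⁺(aq)]^3.
Solving for the unknown gives log [Ga³⁺(aq)] = −2.164, so [Ga³⁺(aq)] ≈ 0.0069 M.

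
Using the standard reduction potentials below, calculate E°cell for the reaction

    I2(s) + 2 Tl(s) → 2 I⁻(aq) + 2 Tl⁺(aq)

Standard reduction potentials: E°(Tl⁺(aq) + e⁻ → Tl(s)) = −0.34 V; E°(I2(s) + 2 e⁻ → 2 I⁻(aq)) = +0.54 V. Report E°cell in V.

+0.88 V

I2(s) gains electrons, so the I₂/I⁻ couple is the cathode; the Tl⁺/Tl couple is the anode.
E°cell = E°(cathode) − E°(anode) = +0.54 − (−0.34) = +0.88 V.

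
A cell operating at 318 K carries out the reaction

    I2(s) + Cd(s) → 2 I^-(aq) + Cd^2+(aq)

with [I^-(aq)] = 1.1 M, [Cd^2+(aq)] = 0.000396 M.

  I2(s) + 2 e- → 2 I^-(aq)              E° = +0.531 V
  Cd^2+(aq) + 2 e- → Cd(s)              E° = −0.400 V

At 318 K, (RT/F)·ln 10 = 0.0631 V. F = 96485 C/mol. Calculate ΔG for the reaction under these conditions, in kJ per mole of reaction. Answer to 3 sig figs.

−200 kJ/mol

E°cell = +0.531 − (−0.400) = +0.931 V; the balanced reaction transfers n = 2 electrons.
The reaction quotient is [I^-(aq)]^2·[Cd^2+(aq)] = 0.000479; by Nernst, E = +0.931 − (0.0631/2)(−3.320) = +1.0357 V.
Then ΔG = −nFE = −2 × 96485 × +1.0357 J/mol = −200 kJ/mol.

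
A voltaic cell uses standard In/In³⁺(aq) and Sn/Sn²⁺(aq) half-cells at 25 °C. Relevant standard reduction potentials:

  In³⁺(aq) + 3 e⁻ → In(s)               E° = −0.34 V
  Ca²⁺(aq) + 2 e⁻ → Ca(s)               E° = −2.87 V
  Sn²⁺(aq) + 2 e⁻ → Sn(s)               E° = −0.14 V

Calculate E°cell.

+0.20 V

The Sn²⁺/Sn couple has the higher E°, so Sn ion is reduced (cathode) and In is oxidized (anode).
E°cell = E°(cathode) − E°(anode) = −0.14 − (−0.34) = +0.20 V.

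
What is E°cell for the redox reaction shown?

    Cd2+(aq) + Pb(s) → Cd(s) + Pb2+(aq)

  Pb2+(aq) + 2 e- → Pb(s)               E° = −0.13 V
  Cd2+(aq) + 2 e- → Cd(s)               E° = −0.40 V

−0.27 V

In the reaction as written, Cd2+(aq) is reduced (cathode) and Pb2+(aq) is produced by oxidation at the anode.
E°cell = E°(cathode) − E°(anode) = −0.40 − (−0.13) = −0.27 V.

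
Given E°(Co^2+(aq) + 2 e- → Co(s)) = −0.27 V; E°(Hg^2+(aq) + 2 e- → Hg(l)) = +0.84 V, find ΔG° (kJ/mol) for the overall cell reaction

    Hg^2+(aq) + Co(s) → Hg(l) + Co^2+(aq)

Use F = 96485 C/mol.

In the reaction as written Hg^2+(aq) is reduced, so the Hg²⁺/Hg couple is the cathode and Co²⁺/Co is the anode.
E°cell = +0.84 − (−0.27) = +1.11 V; balancing electrons gives n = 2.
ΔG° = −nFE°cell = −(2)(96485)(+1.11) J/mol = −214 kJ/mol.

−214 kJ/mol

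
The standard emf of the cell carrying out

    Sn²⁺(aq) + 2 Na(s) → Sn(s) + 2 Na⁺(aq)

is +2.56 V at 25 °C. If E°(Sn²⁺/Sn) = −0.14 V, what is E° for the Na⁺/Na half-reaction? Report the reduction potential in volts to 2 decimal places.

−2.70 V

In the reaction as written the Sn²⁺/Sn couple is reduced (cathode) and Na⁺/Na is oxidized (anode), so E°cell = E°(Sn²⁺/Sn) − E°(Na⁺/Na).
E°(Na⁺/Na) = E°(cathode) − E°cell = −0.14 − (+2.56) = −2.70 V.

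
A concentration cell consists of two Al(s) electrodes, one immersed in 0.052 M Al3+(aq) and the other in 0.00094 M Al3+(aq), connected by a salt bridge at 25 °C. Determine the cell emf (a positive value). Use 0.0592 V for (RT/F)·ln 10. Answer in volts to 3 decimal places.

0.034 V

For a concentration cell E°cell = 0, since both electrodes use the same couple.
The compartment with the higher Al3+(aq) concentration (0.052 M) acts as the cathode; ions are reduced there and produced at the dilute (0.00094 M) anode.
With n = 3, Ecell = −(0.0592/3)·log([dilute]/[conc]) = −(0.0592/3)·log(0.00094/0.052) = +0.034 V.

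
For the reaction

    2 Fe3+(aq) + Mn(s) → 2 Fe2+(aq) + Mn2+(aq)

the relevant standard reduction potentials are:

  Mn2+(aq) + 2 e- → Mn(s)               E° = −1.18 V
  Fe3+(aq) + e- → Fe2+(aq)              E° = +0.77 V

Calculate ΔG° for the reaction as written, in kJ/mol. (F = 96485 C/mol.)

In the reaction as written Fe3+(aq) is reduced, so the Fe³⁺/Fe²⁺ couple is the cathode and Mn²⁺/Mn is the anode.
E°cell = +0.77 − (−1.18) = +1.95 V; balancing electrons gives n = 2.
ΔG° = −nFE°cell = −(2)(96485)(+1.95) J/mol = −376 kJ/mol.

−376 kJ/mol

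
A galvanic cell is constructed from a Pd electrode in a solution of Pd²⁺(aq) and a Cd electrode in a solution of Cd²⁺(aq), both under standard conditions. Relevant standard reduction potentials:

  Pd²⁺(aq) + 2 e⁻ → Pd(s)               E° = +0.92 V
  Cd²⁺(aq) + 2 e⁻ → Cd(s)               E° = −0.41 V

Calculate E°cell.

+1.33 V

The Pd²⁺/Pd couple has the higher E°, so Pd ion is reduced (cathode) and Cd is oxidized (anode).
E°cell = E°(cathode) − E°(anode) = +0.92 − (−0.41) = +1.33 V.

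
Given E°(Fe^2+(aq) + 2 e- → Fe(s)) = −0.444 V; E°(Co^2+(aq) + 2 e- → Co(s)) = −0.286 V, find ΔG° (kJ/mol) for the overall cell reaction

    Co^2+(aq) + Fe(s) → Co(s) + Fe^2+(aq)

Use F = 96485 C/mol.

−30.5 kJ/mol

In the reaction as written Co^2+(aq) is reduced, so the Co²⁺/Co couple is the cathode and Fe²⁺/Fe is the anode.
E°cell = −0.286 − (−0.444) = +0.158 V; balancing electrons gives n = 2.
ΔG° = −nFE°cell = −(2)(96485)(+0.158) J/mol = −30.5 kJ/mol.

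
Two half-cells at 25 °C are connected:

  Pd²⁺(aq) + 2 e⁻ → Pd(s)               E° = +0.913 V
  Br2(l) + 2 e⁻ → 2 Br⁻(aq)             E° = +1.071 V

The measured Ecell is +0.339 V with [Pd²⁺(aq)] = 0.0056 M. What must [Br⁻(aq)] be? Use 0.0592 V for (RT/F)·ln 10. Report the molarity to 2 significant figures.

0.012 M

With Br₂/Br⁻ at the cathode and Pd²⁺/Pd at the anode, E°cell = +1.071 − (+0.913) = +0.158 V (n = 2).
From the Nernst equation, log Q = n(E° − E)/0.0592 = 2·(+0.158 − (+0.339))/0.0592 = −6.115.
For Br2(l) + Pd(s) → 2 Br⁻(aq) + Pd²⁺(aq), the reaction quotient is Q = [Br⁻(aq)]^2·[Pd²⁺(aq)].
Solving for the unknown gives log [Br⁻(aq)] = −1.932, so [Br⁻(aq)] ≈ 0.012 M.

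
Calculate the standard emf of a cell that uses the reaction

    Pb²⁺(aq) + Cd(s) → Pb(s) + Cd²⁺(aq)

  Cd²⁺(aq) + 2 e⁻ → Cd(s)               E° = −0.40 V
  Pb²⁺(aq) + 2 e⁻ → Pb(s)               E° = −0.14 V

+0.26 V

In the reaction as written, Pb²⁺(aq) is reduced (cathode) and Cd²⁺(aq) is produced by oxidation at the anode.
E°cell = E°(cathode) − E°(anode) = −0.14 − (−0.40) = +0.26 V.
The positive value indicates the reaction is spontaneous as written.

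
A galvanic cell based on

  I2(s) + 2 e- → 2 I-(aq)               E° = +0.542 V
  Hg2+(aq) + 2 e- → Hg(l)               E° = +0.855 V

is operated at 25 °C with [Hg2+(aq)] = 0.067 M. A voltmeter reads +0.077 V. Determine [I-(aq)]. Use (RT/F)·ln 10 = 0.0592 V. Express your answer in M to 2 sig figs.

0.00040 M

With Hg²⁺/Hg at the cathode and I₂/I⁻ at the anode, E°cell = +0.855 − (+0.542) = +0.313 V (n = 2).
Since E = E° − (0.0592/n)·log Q, log Q = n(E° − E)/0.0592 = 7.973.
The balanced reaction is Hg2+(aq) + 2 I-(aq) → Hg(l) + I2(s), so Q = 1 / ([Hg2+(aq)]·[I-(aq)]^2).
Isolating [I-(aq)] in Q = 10^{7.973} yields log [I-(aq)] = −3.400, i.e. 0.00040 M.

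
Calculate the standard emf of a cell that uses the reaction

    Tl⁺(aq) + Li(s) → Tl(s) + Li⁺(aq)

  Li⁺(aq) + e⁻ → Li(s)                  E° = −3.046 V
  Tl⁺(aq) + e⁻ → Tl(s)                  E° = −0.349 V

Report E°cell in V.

+2.697 V

In the reaction as written, Tl⁺(aq) is reduced (cathode) and Li⁺(aq) is produced by oxidation at the anode.
E°cell = E°(cathode) − E°(anode) = −0.349 − (−3.046) = +2.697 V.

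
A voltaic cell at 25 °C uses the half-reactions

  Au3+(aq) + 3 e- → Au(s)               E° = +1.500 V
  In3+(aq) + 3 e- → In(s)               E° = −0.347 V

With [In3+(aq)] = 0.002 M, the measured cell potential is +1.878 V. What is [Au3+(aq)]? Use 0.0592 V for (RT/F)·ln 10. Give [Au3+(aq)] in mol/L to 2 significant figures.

0.074 M

With Au³⁺/Au at the cathode and In³⁺/In at the anode, E°cell = +1.500 − (−0.347) = +1.847 V (n = 3).
Rearranging E = E° − (0.0592/n)·log Q gives log Q = 3(+1.847 − (+1.878))/0.0592 = −1.571.
The balanced reaction is Au3+(aq) + In(s) → Au(s) + In3+(aq), so Q = [In3+(aq)] / [Au3+(aq)].
Solving for the unknown gives log [Au3+(aq)] = −1.128, so [Au3+(aq)] ≈ 0.074 M.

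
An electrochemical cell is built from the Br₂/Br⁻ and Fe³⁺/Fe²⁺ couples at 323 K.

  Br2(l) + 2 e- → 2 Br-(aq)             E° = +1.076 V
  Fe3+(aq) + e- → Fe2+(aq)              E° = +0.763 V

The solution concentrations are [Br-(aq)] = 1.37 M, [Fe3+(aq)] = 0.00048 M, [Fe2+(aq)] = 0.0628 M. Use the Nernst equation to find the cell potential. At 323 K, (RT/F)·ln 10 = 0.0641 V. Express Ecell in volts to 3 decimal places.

+0.440 V

Since E°(Br₂/Br⁻) > E°(Fe³⁺/Fe²⁺), Br₂/Br⁻ serves as the cathode.
E°cell = E°cat − E°an = +1.076 − (+0.763) = +0.313 V; n = 2.
The balanced reaction is Br2(l) + 2 Fe2+(aq) → 2 Br-(aq) + 2 Fe3+(aq), so Q = ([Br-(aq)]^2·[Fe3+(aq)]^2) / [Fe2+(aq)]^2 = 0.00011 and log Q = −3.960.
By the Nernst equation, E = +0.313 − (0.0641/2)·(−3.960) = +0.440 V.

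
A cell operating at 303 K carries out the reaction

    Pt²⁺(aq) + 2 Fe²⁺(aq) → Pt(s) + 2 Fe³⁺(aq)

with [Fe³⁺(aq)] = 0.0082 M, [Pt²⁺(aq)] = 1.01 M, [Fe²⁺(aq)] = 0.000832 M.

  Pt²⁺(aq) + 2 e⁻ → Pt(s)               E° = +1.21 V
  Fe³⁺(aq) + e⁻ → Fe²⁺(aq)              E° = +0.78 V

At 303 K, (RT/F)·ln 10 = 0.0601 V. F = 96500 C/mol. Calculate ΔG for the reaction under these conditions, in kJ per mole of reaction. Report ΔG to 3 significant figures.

E°cell = +1.21 − (+0.78) = +0.43 V; the balanced reaction transfers n = 2 electrons.
The reaction quotient is [Fe³⁺(aq)]^2 / ([Pt²⁺(aq)]·[Fe²⁺(aq)]^2) = 96.2; by Nernst, E = +0.43 − (0.0601/2)(1.983) = +0.3704 V.
ΔG = −nFE = −(2)(96500)(+0.3704) J/mol = −71.5 kJ/mol.

−71.5 kJ/mol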